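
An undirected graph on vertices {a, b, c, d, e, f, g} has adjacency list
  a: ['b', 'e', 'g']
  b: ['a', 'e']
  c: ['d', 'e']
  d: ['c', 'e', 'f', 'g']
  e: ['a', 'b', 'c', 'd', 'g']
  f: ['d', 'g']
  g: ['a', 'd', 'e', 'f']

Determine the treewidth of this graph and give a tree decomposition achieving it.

Treewidth 2.
Bags: B1 = {d, f, g}  B2 = {d, e, g}  B3 = {c, d, e}  B4 = {a, e, g}  B5 = {a, b, e}
Tree: B1–B2, B2–B3, B2–B4, B4–B5

The largest bag has 3 vertices, giving width 2; this decomposition certifies tw(G) ≤ 2. Conversely, {d, e, g} is a clique of size 3, and the vertices of any clique must share a bag in every tree decomposition; so some bag has ≥ 3 vertices and tw(G) ≥ 2. Therefore the treewidth is 2.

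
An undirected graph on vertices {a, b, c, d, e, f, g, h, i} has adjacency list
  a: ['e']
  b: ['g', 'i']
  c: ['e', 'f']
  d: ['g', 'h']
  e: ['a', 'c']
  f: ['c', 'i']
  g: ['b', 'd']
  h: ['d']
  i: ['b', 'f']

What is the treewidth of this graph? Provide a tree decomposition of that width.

Each bag holds 2 vertices, so the decomposition has width 1, which upper-bounds the treewidth. Since G has at least one edge (e.g. a–e), it is not an edgeless graph, so tw(G) ≥ 1. Hence tw(G) = 1 exactly.

Treewidth 1.
Bags: B1 = {a, e}  B2 = {c, e}  B3 = {c, f}  B4 = {f, i}  B5 = {b, i}  B6 = {b, g}  B7 = {d, g}  B8 = {d, h}
Tree: B1–B2, B2–B3, B3–B4, B4–B5, B5–B6, B6–B7, B7–B8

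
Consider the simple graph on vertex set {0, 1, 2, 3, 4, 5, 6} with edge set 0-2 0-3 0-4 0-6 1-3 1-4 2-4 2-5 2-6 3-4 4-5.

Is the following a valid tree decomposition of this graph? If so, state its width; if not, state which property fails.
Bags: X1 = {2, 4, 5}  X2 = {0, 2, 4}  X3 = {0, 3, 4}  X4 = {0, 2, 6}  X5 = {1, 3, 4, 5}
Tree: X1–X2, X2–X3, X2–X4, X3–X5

A tree decomposition must satisfy three properties: every vertex lies in some bag; for every edge, both endpoints lie together in some bag; and for every vertex, the bags containing it form a connected subtree. Here bags containing vertex 5 are not connected in the tree, so the decomposition is invalid.

No — bags containing vertex 5 are not connected in the tree.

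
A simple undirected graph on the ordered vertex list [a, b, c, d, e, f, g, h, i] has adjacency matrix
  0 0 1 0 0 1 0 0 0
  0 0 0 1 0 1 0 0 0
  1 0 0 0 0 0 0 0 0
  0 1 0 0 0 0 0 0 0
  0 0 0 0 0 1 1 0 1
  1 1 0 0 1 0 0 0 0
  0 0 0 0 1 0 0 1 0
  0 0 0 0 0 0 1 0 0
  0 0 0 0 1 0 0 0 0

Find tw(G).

1

A width-1 tree decomposition is:
Bags: B1 = {e, i}  B2 = {e, f}  B3 = {e, g}  B4 = {g, h}  B5 = {b, f}  B6 = {b, d}  B7 = {a, f}  B8 = {a, c}
Tree: B1–B2, B1–B3, B3–B4, B2–B5, B5–B6, B2–B7, B7–B8
The largest bag has 2 vertices, giving width 1; this decomposition certifies tw(G) ≤ 1. Since G has at least one edge (e.g. e–i), it is not an edgeless graph, so tw(G) ≥ 1. The upper and lower bounds meet at 1, so that is the treewidth.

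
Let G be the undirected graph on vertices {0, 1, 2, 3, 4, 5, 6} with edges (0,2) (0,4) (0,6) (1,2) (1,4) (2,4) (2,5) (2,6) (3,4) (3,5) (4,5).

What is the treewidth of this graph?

2

A width-2 tree decomposition is:
Bags: B1 = {2, 4, 5}  B2 = {1, 2, 4}  B3 = {0, 2, 4}  B4 = {3, 4, 5}  B5 = {0, 2, 6}
Tree: B1–B2, B1–B3, B1–B4, B3–B5
Each bag holds 3 vertices, so the decomposition has width 2, which upper-bounds the treewidth. For the lower bound, the 3 vertices {0, 2, 4} are pairwise adjacent, and any tree decomposition puts a clique entirely inside one bag — forcing width ≥ 2. The upper and lower bounds meet at 2, so that is the treewidth.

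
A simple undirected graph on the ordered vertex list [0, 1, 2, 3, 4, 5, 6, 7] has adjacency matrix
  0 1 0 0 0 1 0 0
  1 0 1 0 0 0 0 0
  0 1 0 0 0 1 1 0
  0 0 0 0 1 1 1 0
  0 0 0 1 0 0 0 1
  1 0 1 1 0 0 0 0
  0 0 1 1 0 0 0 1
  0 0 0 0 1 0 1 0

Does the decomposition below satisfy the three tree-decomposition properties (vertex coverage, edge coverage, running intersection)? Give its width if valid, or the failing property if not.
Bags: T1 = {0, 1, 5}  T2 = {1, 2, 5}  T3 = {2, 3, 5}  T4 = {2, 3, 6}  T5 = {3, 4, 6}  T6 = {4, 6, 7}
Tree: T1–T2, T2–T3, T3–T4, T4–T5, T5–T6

Vertex coverage: the bags together contain {0, 1, 2, 3, 4, 5, 6, 7}, the full vertex set. Edge coverage: each edge of G has both endpoints in at least one bag. Running intersection: for every vertex, the bags containing it form a connected subtree. All three properties hold, so this is a valid tree decomposition of width max|bag| − 1 = 2, and hence tw(G) ≤ 2.

Yes; width 2.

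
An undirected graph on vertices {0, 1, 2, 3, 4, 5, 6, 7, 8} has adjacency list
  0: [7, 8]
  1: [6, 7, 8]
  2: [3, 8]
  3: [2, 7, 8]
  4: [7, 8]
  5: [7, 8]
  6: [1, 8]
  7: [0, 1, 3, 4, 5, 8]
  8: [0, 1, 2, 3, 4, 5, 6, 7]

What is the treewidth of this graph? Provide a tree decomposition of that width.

Every bag has size at most 3, so the width is 3 − 1 = 2 and tw(G) ≤ 2. Conversely, {2, 3, 8} is a clique of size 3, and the vertices of any clique must share a bag in every tree decomposition; so some bag has ≥ 3 vertices and tw(G) ≥ 2. Hence tw(G) = 2 exactly.

Treewidth 2.
Bags: B1 = {1, 7, 8}  B2 = {3, 7, 8}  B3 = {2, 3, 8}  B4 = {5, 7, 8}  B5 = {1, 6, 8}  B6 = {0, 7, 8}  B7 = {4, 7, 8}
Tree: B1–B2, B2–B3, B1–B4, B1–B5, B1–B6, B2–B7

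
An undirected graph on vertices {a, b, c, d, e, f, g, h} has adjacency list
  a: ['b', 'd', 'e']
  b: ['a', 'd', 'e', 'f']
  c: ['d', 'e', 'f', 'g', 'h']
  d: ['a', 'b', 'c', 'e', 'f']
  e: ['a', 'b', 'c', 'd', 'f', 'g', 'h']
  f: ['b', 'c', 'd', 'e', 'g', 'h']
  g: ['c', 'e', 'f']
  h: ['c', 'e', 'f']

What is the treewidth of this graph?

3

A width-3 tree decomposition is:
Bags: B1 = {b, d, e, f}  B2 = {c, d, e, f}  B3 = {c, e, f, h}  B4 = {c, e, f, g}  B5 = {a, b, d, e}
Tree: B1–B2, B2–B3, B2–B4, B1–B5
The largest bag has 4 vertices, giving width 3; this decomposition certifies tw(G) ≤ 3. On the other hand G contains the 4-clique {a, b, d, e}. A clique must lie in a single bag of any decomposition, so no decomposition can have width below 3. Combining the bounds, tw(G) = 3.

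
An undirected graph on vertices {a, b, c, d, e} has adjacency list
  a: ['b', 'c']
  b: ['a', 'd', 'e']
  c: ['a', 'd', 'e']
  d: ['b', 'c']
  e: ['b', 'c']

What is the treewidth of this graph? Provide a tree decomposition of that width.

The largest bag has 3 vertices, giving width 2; this decomposition certifies tw(G) ≤ 2. The edges c–e–b–d–c form a cycle, so G is not a tree and its treewidth is at least 2. Combining the bounds, tw(G) = 2.

Treewidth 2.
Bags: B1 = {b, c, e}  B2 = {b, c, d}  B3 = {a, b, c}
Tree: B1–B2, B2–B3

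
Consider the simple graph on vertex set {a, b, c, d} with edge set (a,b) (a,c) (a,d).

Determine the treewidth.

A width-1 tree decomposition is:
Bags: B1 = {a, b}  B2 = {a, c}  B3 = {a, d}
Tree: B1–B2, B1–B3
Each bag holds 2 vertices, so the decomposition has width 1, which upper-bounds the treewidth. G has an edge, so its treewidth is at least 1. Therefore the treewidth is 1.

1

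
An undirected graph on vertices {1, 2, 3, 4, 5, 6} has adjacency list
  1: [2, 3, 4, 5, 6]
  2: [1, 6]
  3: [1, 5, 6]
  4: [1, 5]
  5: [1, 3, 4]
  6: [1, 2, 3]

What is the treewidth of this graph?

2

A width-2 tree decomposition is:
Bags: B1 = {1, 3, 5}  B2 = {1, 3, 6}  B3 = {1, 2, 6}  B4 = {1, 4, 5}
Tree: B1–B2, B2–B3, B1–B4
Every bag has size at most 3, so the width is 3 − 1 = 2 and tw(G) ≤ 2. For the lower bound, the 3 vertices {1, 2, 6} are pairwise adjacent, and any tree decomposition puts a clique entirely inside one bag — forcing width ≥ 2. The upper and lower bounds meet at 2, so that is the treewidth.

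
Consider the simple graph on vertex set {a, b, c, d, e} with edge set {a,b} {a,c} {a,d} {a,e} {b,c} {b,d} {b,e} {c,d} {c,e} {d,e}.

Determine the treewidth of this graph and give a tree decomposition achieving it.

Treewidth 4.
One such decomposition:
Bags: B1 = {a, b, c, d, e}
Tree: (single bag)

A single bag containing all 5 vertices is trivially a valid decomposition of width 4. On the other hand G contains the 5-clique {a, b, c, d, e}. A clique must lie in a single bag of any decomposition, so no decomposition can have width below 4. Therefore the treewidth is 4.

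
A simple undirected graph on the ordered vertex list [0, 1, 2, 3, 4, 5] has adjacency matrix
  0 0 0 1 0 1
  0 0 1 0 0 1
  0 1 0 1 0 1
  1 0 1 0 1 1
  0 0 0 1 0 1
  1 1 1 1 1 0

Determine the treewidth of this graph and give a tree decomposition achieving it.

Treewidth 2.
One such decomposition:
Bags: B1 = {0, 3, 5}  B2 = {3, 4, 5}  B3 = {2, 3, 5}  B4 = {1, 2, 5}
Tree: B1–B2, B1–B3, B3–B4

Each bag holds 3 vertices, so the decomposition has width 2, which upper-bounds the treewidth. For the lower bound, the 3 vertices {1, 2, 5} are pairwise adjacent, and any tree decomposition puts a clique entirely inside one bag — forcing width ≥ 2. Hence tw(G) = 2 exactly.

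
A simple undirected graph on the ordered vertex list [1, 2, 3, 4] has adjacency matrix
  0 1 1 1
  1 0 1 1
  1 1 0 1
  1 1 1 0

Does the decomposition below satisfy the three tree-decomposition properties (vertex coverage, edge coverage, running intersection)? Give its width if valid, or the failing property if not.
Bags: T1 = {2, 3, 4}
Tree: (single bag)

No — vertex 1 appears in no bag.

A tree decomposition must satisfy three properties: every vertex lies in some bag; for every edge, both endpoints lie together in some bag; and for every vertex, the bags containing it form a connected subtree. Here vertex 1 appears in no bag, so the decomposition is invalid.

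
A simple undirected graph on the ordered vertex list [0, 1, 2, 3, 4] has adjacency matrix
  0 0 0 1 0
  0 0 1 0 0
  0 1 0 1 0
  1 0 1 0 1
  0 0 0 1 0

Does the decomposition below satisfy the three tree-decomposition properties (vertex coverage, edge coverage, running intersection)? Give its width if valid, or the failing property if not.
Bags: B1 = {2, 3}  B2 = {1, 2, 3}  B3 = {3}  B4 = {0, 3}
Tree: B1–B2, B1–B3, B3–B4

No — vertex 4 appears in no bag.

A tree decomposition must satisfy three properties: every vertex lies in some bag; for every edge, both endpoints lie together in some bag; and for every vertex, the bags containing it form a connected subtree. Here vertex 4 appears in no bag, so the decomposition is invalid.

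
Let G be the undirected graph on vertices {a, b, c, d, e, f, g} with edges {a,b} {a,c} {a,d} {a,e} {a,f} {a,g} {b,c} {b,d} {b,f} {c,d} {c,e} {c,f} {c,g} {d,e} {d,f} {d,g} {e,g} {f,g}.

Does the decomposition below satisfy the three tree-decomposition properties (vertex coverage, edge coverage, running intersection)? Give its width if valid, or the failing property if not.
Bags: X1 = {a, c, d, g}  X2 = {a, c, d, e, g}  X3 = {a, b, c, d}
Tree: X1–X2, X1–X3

A tree decomposition must satisfy three properties: every vertex lies in some bag; for every edge, both endpoints lie together in some bag; and for every vertex, the bags containing it form a connected subtree. Here vertex f appears in no bag, so the decomposition is invalid.

No — vertex f appears in no bag.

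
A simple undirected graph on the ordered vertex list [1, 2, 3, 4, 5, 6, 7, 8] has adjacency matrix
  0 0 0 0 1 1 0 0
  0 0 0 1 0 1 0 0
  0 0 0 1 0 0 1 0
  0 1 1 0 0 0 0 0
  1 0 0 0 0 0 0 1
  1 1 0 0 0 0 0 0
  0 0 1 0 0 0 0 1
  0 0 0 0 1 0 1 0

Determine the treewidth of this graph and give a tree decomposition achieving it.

Treewidth 2.
One optimal decomposition is:
Bags: B1 = {2, 3, 4}  B2 = {2, 3, 6}  B3 = {1, 3, 6}  B4 = {1, 3, 5}  B5 = {3, 5, 8}  B6 = {3, 7, 8}
Tree: B1–B2, B2–B3, B3–B4, B4–B5, B5–B6

The largest bag has 3 vertices, giving width 2; this decomposition certifies tw(G) ≤ 2. For the lower bound, G contains the cycle 3–4–2–6–1–5–8–7–3, so G is not a forest; only forests have treewidth ≤ 1, hence tw(G) ≥ 2. Therefore the treewidth is 2.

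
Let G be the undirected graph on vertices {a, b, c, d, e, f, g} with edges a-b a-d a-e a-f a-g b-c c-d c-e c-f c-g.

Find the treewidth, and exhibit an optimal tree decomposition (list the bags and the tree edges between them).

Treewidth 2.
One such decomposition:
Bags: B1 = {a, b, c}  B2 = {a, c, d}  B3 = {a, c, f}  B4 = {a, c, e}  B5 = {a, c, g}
Tree: B1–B2, B2–B3, B3–B4, B4–B5

Each bag holds 3 vertices, so the decomposition has width 2, which upper-bounds the treewidth. Since a–b–c–d–a is a cycle in G, G is not acyclic. Forests are exactly the graphs of treewidth ≤ 1, so tw(G) ≥ 2. Therefore the treewidth is 2.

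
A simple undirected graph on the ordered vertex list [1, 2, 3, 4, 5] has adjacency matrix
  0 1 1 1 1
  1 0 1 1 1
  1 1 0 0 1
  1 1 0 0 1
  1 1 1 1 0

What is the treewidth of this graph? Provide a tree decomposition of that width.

Treewidth 3.
Bags: B1 = {1, 2, 4, 5}  B2 = {1, 2, 3, 5}
Tree: B1–B2

Every bag has size at most 4, so the width is 4 − 1 = 3 and tw(G) ≤ 3. For the lower bound, the 4 vertices {1, 2, 3, 5} are pairwise adjacent, and any tree decomposition puts a clique entirely inside one bag — forcing width ≥ 3. The upper and lower bounds meet at 3, so that is the treewidth.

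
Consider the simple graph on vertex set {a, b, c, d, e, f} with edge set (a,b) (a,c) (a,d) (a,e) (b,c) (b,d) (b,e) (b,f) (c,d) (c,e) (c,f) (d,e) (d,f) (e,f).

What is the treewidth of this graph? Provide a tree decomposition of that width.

Treewidth 4.
One such decomposition:
Bags: B1 = {b, c, d, e, f}  B2 = {a, b, c, d, e}
Tree: B1–B2

Every bag has size at most 5, so the width is 5 − 1 = 4 and tw(G) ≤ 4. Conversely, {b, c, d, e, f} is a clique of size 5, and the vertices of any clique must share a bag in every tree decomposition; so some bag has ≥ 5 vertices and tw(G) ≥ 4. Hence tw(G) = 4 exactly.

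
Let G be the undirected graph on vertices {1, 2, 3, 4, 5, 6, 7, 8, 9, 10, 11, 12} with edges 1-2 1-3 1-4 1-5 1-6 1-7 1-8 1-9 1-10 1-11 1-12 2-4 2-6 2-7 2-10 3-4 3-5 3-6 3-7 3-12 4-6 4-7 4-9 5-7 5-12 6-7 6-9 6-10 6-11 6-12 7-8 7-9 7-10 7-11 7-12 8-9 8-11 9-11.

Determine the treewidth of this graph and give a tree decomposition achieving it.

Treewidth 4.
One such decomposition:
Bags: B1 = {1, 3, 6, 7, 12}  B2 = {1, 3, 4, 6, 7}  B3 = {1, 4, 6, 7, 9}  B4 = {1, 2, 4, 6, 7}  B5 = {1, 6, 7, 9, 11}  B6 = {1, 3, 5, 7, 12}  B7 = {1, 7, 8, 9, 11}  B8 = {1, 2, 6, 7, 10}
Tree: B1–B2, B2–B3, B3–B4, B3–B5, B1–B6, B5–B7, B4–B8

The largest bag has 5 vertices, giving width 4; this decomposition certifies tw(G) ≤ 4. For the lower bound, the 5 vertices {1, 7, 8, 9, 11} are pairwise adjacent, and any tree decomposition puts a clique entirely inside one bag — forcing width ≥ 4. Hence tw(G) = 4 exactly.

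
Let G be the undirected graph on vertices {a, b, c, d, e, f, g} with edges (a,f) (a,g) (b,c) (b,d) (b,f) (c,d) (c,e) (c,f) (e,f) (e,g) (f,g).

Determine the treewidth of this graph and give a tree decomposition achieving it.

Treewidth 2.
One such decomposition:
Bags: B1 = {b, c, f}  B2 = {c, e, f}  B3 = {e, f, g}  B4 = {a, f, g}  B5 = {b, c, d}
Tree: B1–B2, B2–B3, B3–B4, B1–B5

The largest bag has 3 vertices, giving width 2; this decomposition certifies tw(G) ≤ 2. Conversely, {b, c, d} is a clique of size 3, and the vertices of any clique must share a bag in every tree decomposition; so some bag has ≥ 3 vertices and tw(G) ≥ 2. The upper and lower bounds meet at 2, so that is the treewidth.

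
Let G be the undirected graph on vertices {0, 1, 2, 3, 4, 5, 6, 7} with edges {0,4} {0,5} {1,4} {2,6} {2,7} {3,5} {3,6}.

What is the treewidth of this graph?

A width-1 tree decomposition is:
Bags: B1 = {1, 4}  B2 = {0, 4}  B3 = {0, 5}  B4 = {3, 5}  B5 = {3, 6}  B6 = {2, 6}  B7 = {2, 7}
Tree: B1–B2, B2–B3, B3–B4, B4–B5, B5–B6, B6–B7
Every bag has size at most 2, so the width is 2 − 1 = 1 and tw(G) ≤ 1. Any graph with an edge has treewidth ≥ 1, and G has the edge 1–4. Hence tw(G) = 1 exactly.

1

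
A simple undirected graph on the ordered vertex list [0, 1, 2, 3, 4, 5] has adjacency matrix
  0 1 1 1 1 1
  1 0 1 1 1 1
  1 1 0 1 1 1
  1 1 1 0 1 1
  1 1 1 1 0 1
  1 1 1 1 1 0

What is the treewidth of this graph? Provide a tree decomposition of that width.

Treewidth 5.
Bags: B1 = {0, 1, 2, 3, 4, 5}
Tree: (single bag)

With just one bag of size 6, the width is 6 − 1 = 5, so tw(G) ≤ 5. On the other hand G contains the 6-clique {0, 1, 2, 3, 4, 5}. A clique must lie in a single bag of any decomposition, so no decomposition can have width below 5. Hence tw(G) = 5 exactly.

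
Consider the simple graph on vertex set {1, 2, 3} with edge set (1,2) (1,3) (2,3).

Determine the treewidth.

2

A width-2 tree decomposition is:
Bags: B1 = {1, 2, 3}
Tree: (single bag)
A single bag containing all 3 vertices is trivially a valid decomposition of width 2. On the other hand G contains the 3-clique {1, 2, 3}. A clique must lie in a single bag of any decomposition, so no decomposition can have width below 2. Therefore the treewidth is 2.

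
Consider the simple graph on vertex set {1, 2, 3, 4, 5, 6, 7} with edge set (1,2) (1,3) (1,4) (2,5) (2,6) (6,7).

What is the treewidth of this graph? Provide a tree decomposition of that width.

Each bag holds 2 vertices, so the decomposition has width 1, which upper-bounds the treewidth. G has an edge, so its treewidth is at least 1. Hence tw(G) = 1 exactly.

Treewidth 1.
Bags: B1 = {1, 4}  B2 = {1, 2}  B3 = {2, 6}  B4 = {2, 5}  B5 = {1, 3}  B6 = {6, 7}
Tree: B1–B2, B2–B3, B3–B4, B2–B5, B3–B6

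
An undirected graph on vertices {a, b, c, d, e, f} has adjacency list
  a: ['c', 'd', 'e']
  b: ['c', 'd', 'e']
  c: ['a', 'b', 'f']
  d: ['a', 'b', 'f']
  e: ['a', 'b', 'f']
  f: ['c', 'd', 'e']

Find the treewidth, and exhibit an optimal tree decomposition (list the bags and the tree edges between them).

Every bag has size at most 4, so the width is 4 − 1 = 3 and tw(G) ≤ 3. For the lower bound: the 4 vertex sets {a,c}, {d,f}, {b}, {e} are disjoint, each induces a connected subgraph, and every pair is joined by at least one edge of G. Contracting each set to a single vertex therefore yields K_{4} as a minor, and since treewidth is minor-monotone, tw(G) ≥ tw(K_{4}) = 3. Combining the bounds, tw(G) = 3.

Treewidth 3.
One such decomposition:
Bags: B1 = {a, b, c, f}  B2 = {a, b, d, f}  B3 = {a, b, e, f}
Tree: B1–B2, B2–B3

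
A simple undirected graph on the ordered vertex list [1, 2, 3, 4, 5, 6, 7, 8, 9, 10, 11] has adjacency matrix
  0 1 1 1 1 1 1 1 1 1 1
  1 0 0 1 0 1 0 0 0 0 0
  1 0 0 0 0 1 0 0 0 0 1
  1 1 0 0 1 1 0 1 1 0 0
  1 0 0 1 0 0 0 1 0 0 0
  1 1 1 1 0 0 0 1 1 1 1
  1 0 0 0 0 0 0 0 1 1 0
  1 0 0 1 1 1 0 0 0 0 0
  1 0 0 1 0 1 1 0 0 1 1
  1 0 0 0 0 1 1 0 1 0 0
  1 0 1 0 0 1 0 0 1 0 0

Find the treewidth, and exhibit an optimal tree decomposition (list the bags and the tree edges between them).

Treewidth 3.
One such decomposition:
Bags: B1 = {1, 4, 6, 9}  B2 = {1, 6, 9, 11}  B3 = {1, 4, 6, 8}  B4 = {1, 2, 4, 6}  B5 = {1, 6, 9, 10}  B6 = {1, 3, 6, 11}  B7 = {1, 7, 9, 10}  B8 = {1, 4, 5, 8}
Tree: B1–B2, B1–B3, B3–B4, B2–B5, B2–B6, B5–B7, B3–B8

The largest bag has 4 vertices, giving width 3; this decomposition certifies tw(G) ≤ 3. For the lower bound, the 4 vertices {1, 4, 5, 8} are pairwise adjacent, and any tree decomposition puts a clique entirely inside one bag — forcing width ≥ 3. The upper and lower bounds meet at 3, so that is the treewidth.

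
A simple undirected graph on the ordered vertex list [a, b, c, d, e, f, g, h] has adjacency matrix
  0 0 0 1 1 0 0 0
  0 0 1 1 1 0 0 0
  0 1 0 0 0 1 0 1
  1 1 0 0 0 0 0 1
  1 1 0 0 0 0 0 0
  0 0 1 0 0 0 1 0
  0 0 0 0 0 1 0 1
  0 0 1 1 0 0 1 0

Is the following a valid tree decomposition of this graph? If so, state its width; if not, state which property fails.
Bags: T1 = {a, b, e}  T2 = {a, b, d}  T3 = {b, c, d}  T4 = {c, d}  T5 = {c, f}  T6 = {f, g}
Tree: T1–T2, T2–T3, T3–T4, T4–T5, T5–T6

A tree decomposition must satisfy three properties: every vertex lies in some bag; for every edge, both endpoints lie together in some bag; and for every vertex, the bags containing it form a connected subtree. Here vertex h appears in no bag, so the decomposition is invalid.

No — vertex h appears in no bag.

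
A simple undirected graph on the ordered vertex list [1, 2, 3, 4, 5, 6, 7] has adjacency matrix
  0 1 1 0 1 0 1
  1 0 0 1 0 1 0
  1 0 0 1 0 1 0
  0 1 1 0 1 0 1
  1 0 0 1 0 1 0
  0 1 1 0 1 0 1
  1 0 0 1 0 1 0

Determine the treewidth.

3

A width-3 tree decomposition is:
Bags: B1 = {1, 3, 4, 6}  B2 = {1, 4, 6, 7}  B3 = {1, 2, 4, 6}  B4 = {1, 4, 5, 6}
Tree: B1–B2, B2–B3, B3–B4
Every bag has size at most 4, so the width is 4 − 1 = 3 and tw(G) ≤ 3. For the lower bound: the 4 vertex sets {3,6}, {1,7}, {4}, {2} are disjoint, each induces a connected subgraph, and every pair is joined by at least one edge of G. Contracting each set to a single vertex therefore yields K_{4} as a minor, and since treewidth is minor-monotone, tw(G) ≥ tw(K_{4}) = 3. The upper and lower bounds meet at 3, so that is the treewidth.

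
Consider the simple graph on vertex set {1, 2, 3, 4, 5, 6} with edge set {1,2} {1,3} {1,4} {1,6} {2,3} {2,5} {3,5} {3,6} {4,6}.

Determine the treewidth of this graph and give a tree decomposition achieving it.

Each bag holds 3 vertices, so the decomposition has width 2, which upper-bounds the treewidth. For the lower bound, the 3 vertices {1, 2, 3} are pairwise adjacent, and any tree decomposition puts a clique entirely inside one bag — forcing width ≥ 2. Hence tw(G) = 2 exactly.

Treewidth 2.
One such decomposition:
Bags: B1 = {1, 3, 6}  B2 = {1, 4, 6}  B3 = {1, 2, 3}  B4 = {2, 3, 5}
Tree: B1–B2, B1–B3, B3–B4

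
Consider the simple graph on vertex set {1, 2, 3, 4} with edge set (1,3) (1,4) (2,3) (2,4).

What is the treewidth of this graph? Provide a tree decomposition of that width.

Each bag holds 3 vertices, so the decomposition has width 2, which upper-bounds the treewidth. The edges 1–3–2–4–1 form a cycle, so G is not a tree and its treewidth is at least 2. Hence tw(G) = 2 exactly.

Treewidth 2.
Bags: B1 = {1, 2, 3}  B2 = {1, 2, 4}
Tree: B1–B2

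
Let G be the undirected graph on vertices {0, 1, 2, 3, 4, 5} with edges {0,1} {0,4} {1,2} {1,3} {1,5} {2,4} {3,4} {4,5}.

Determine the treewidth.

A width-2 tree decomposition is:
Bags: B1 = {1, 4, 5}  B2 = {1, 2, 4}  B3 = {1, 3, 4}  B4 = {0, 1, 4}
Tree: B1–B2, B2–B3, B3–B4
Each bag holds 3 vertices, so the decomposition has width 2, which upper-bounds the treewidth. The edges 5–1–2–4–5 form a cycle, so G is not a tree and its treewidth is at least 2. Therefore the treewidth is 2.

2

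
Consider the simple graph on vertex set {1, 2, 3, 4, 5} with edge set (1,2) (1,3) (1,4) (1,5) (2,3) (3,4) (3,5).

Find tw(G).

A width-2 tree decomposition is:
Bags: B1 = {1, 3, 4}  B2 = {1, 3, 5}  B3 = {1, 2, 3}
Tree: B1–B2, B1–B3
The largest bag has 3 vertices, giving width 2; this decomposition certifies tw(G) ≤ 2. On the other hand G contains the 3-clique {1, 2, 3}. A clique must lie in a single bag of any decomposition, so no decomposition can have width below 2. Therefore the treewidth is 2.

2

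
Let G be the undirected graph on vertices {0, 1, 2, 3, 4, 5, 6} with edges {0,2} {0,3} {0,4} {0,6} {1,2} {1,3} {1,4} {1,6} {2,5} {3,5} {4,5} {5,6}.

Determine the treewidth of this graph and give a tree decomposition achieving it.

Treewidth 3.
Bags: B1 = {0, 1, 3, 5}  B2 = {0, 1, 5, 6}  B3 = {0, 1, 2, 5}  B4 = {0, 1, 4, 5}
Tree: B1–B2, B2–B3, B3–B4

Every bag has size at most 4, so the width is 4 − 1 = 3 and tw(G) ≤ 3. For the lower bound: the 4 vertex sets {3,5}, {0,6}, {1}, {2} are disjoint, each induces a connected subgraph, and every pair is joined by at least one edge of G. Contracting each set to a single vertex therefore yields K_{4} as a minor, and since treewidth is minor-monotone, tw(G) ≥ tw(K_{4}) = 3. The upper and lower bounds meet at 3, so that is the treewidth.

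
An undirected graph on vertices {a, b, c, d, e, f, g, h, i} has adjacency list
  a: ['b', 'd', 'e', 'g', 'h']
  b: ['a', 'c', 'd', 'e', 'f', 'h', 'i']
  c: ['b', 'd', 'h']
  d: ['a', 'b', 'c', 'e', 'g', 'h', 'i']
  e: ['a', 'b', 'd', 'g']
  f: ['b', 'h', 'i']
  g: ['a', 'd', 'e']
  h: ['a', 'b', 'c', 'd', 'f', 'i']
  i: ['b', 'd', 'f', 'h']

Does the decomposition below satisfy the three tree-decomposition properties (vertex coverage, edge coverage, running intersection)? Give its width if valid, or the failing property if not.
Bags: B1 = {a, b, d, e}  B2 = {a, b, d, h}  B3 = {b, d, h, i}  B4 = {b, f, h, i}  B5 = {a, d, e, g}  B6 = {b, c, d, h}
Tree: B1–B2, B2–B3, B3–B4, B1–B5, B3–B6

Checking the three conditions: (i) the bags cover all of {a, b, c, d, e, f, g, h, i}; (ii) for each edge, some bag contains both endpoints; (iii) the bags containing any fixed vertex form a subtree. All hold, so the decomposition is valid with width 4 − 1 = 3.

Yes; width 3.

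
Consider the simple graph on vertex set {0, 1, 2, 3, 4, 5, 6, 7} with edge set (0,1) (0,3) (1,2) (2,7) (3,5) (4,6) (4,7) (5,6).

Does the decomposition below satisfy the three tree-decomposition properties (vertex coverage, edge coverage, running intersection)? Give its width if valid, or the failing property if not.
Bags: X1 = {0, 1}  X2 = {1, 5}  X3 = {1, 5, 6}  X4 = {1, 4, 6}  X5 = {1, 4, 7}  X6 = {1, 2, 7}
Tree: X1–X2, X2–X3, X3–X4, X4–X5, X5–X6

A tree decomposition must satisfy three properties: every vertex lies in some bag; for every edge, both endpoints lie together in some bag; and for every vertex, the bags containing it form a connected subtree. Here vertex 3 appears in no bag, so the decomposition is invalid.

No — vertex 3 appears in no bag.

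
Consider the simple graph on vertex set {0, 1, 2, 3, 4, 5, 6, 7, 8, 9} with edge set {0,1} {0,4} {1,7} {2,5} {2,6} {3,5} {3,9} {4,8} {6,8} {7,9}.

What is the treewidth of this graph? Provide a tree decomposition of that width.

Every bag has size at most 3, so the width is 3 − 1 = 2 and tw(G) ≤ 2. For the lower bound, G contains the cycle 6–8–4–0–1–7–9–3–5–2–6, so G is not a forest; only forests have treewidth ≤ 1, hence tw(G) ≥ 2. Hence tw(G) = 2 exactly.

Treewidth 2.
Bags: B1 = {4, 6, 8}  B2 = {0, 4, 6}  B3 = {0, 1, 6}  B4 = {1, 6, 7}  B5 = {6, 7, 9}  B6 = {3, 6, 9}  B7 = {3, 5, 6}  B8 = {2, 5, 6}
Tree: B1–B2, B2–B3, B3–B4, B4–B5, B5–B6, B6–B7, B7–B8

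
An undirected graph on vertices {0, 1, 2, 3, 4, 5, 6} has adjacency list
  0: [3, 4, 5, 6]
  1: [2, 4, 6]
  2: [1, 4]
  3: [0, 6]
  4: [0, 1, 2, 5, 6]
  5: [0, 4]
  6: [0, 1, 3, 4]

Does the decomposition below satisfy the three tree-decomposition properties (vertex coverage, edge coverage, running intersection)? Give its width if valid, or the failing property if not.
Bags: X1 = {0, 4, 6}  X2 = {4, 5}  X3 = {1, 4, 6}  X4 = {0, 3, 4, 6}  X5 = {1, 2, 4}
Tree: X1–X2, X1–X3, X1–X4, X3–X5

No — edge (0,5) lies in no bag.

A tree decomposition must satisfy three properties: every vertex lies in some bag; for every edge, both endpoints lie together in some bag; and for every vertex, the bags containing it form a connected subtree. Here edge (0,5) lies in no bag, so the decomposition is invalid.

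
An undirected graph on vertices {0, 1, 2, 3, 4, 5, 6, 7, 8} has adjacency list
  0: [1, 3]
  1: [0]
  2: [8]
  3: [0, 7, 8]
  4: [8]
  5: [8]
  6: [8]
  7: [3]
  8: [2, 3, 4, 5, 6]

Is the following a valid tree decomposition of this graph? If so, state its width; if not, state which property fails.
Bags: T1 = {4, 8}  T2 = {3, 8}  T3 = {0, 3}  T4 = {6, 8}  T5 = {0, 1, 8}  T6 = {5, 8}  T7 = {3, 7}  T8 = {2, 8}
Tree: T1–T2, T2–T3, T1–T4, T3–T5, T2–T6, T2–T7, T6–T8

No — bags containing vertex 8 are not connected in the tree.

A tree decomposition must satisfy three properties: every vertex lies in some bag; for every edge, both endpoints lie together in some bag; and for every vertex, the bags containing it form a connected subtree. Here bags containing vertex 8 are not connected in the tree, so the decomposition is invalid.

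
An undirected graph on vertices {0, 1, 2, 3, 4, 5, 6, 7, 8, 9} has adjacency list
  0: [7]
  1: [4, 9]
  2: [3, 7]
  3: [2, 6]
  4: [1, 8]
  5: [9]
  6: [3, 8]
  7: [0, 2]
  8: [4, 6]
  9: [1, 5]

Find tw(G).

A width-1 tree decomposition is:
Bags: B1 = {5, 9}  B2 = {1, 9}  B3 = {1, 4}  B4 = {4, 8}  B5 = {6, 8}  B6 = {3, 6}  B7 = {2, 3}  B8 = {2, 7}  B9 = {0, 7}
Tree: B1–B2, B2–B3, B3–B4, B4–B5, B5–B6, B6–B7, B7–B8, B8–B9
Each bag holds 2 vertices, so the decomposition has width 1, which upper-bounds the treewidth. G has an edge, so its treewidth is at least 1. Therefore the treewidth is 1.

1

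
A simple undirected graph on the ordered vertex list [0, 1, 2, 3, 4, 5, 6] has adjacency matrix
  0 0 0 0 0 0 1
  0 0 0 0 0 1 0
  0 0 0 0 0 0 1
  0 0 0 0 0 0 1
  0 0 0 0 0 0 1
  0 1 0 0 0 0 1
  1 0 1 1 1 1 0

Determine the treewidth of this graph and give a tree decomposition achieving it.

Every bag has size at most 2, so the width is 2 − 1 = 1 and tw(G) ≤ 1. Any graph with an edge has treewidth ≥ 1, and G has the edge 1–5. Combining the bounds, tw(G) = 1.

Treewidth 1.
Bags: B1 = {1, 5}  B2 = {5, 6}  B3 = {4, 6}  B4 = {2, 6}  B5 = {3, 6}  B6 = {0, 6}
Tree: B1–B2, B2–B3, B3–B4, B3–B5, B5–B6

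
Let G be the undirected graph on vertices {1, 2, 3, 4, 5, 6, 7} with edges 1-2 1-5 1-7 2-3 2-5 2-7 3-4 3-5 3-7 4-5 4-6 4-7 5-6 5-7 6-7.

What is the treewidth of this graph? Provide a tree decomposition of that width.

Treewidth 3.
One such decomposition:
Bags: B1 = {3, 4, 5, 7}  B2 = {2, 3, 5, 7}  B3 = {4, 5, 6, 7}  B4 = {1, 2, 5, 7}
Tree: B1–B2, B1–B3, B2–B4

Each bag holds 4 vertices, so the decomposition has width 3, which upper-bounds the treewidth. Conversely, {1, 2, 5, 7} is a clique of size 4, and the vertices of any clique must share a bag in every tree decomposition; so some bag has ≥ 4 vertices and tw(G) ≥ 3. The upper and lower bounds meet at 3, so that is the treewidth.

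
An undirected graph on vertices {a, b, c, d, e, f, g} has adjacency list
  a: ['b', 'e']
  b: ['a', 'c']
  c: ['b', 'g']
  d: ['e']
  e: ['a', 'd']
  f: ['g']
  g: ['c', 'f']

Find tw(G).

1

A width-1 tree decomposition is:
Bags: B1 = {d, e}  B2 = {a, e}  B3 = {a, b}  B4 = {b, c}  B5 = {c, g}  B6 = {f, g}
Tree: B1–B2, B2–B3, B3–B4, B4–B5, B5–B6
Every bag has size at most 2, so the width is 2 − 1 = 1 and tw(G) ≤ 1. Since G has at least one edge (e.g. d–e), it is not an edgeless graph, so tw(G) ≥ 1. Combining the bounds, tw(G) = 1.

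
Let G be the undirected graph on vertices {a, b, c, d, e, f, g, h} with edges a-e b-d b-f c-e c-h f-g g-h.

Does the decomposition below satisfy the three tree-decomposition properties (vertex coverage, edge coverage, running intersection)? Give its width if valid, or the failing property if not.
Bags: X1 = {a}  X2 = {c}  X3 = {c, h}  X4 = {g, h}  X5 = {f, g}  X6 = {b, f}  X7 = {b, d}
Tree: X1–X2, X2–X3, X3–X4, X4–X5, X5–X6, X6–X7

No — vertex e appears in no bag.

A tree decomposition must satisfy three properties: every vertex lies in some bag; for every edge, both endpoints lie together in some bag; and for every vertex, the bags containing it form a connected subtree. Here vertex e appears in no bag, so the decomposition is invalid.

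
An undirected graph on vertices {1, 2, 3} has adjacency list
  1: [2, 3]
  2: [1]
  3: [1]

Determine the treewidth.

A width-1 tree decomposition is:
Bags: B1 = {1, 3}  B2 = {1, 2}
Tree: B1–B2
Every bag has size at most 2, so the width is 2 − 1 = 1 and tw(G) ≤ 1. Since G has at least one edge (e.g. 1–3), it is not an edgeless graph, so tw(G) ≥ 1. The upper and lower bounds meet at 1, so that is the treewidth.

1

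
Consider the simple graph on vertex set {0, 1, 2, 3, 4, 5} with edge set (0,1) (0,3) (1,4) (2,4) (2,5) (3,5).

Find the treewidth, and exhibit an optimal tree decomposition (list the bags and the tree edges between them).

Treewidth 2.
One optimal decomposition is:
Bags: B1 = {0, 1, 3}  B2 = {1, 3, 5}  B3 = {1, 2, 5}  B4 = {1, 2, 4}
Tree: B1–B2, B2–B3, B3–B4

Each bag holds 3 vertices, so the decomposition has width 2, which upper-bounds the treewidth. The edges 1–0–3–5–2–4–1 form a cycle, so G is not a tree and its treewidth is at least 2. Combining the bounds, tw(G) = 2.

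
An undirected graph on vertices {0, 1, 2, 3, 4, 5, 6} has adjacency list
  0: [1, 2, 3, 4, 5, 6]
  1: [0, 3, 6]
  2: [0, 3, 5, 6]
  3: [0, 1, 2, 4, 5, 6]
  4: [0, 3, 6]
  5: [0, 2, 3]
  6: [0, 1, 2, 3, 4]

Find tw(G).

A width-3 tree decomposition is:
Bags: B1 = {0, 2, 3, 6}  B2 = {0, 2, 3, 5}  B3 = {0, 3, 4, 6}  B4 = {0, 1, 3, 6}
Tree: B1–B2, B1–B3, B3–B4
Every bag has size at most 4, so the width is 4 − 1 = 3 and tw(G) ≤ 3. On the other hand G contains the 4-clique {0, 2, 3, 5}. A clique must lie in a single bag of any decomposition, so no decomposition can have width below 3. The upper and lower bounds meet at 3, so that is the treewidth.

3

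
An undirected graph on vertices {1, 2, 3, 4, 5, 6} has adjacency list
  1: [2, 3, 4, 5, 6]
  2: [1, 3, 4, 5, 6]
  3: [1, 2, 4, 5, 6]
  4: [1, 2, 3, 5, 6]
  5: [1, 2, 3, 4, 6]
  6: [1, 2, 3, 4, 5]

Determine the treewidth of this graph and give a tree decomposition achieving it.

Treewidth 5.
One optimal decomposition is:
Bags: B1 = {1, 2, 3, 4, 5, 6}
Tree: (single bag)

With just one bag of size 6, the width is 6 − 1 = 5, so tw(G) ≤ 5. On the other hand G contains the 6-clique {1, 2, 3, 4, 5, 6}. A clique must lie in a single bag of any decomposition, so no decomposition can have width below 5. Therefore the treewidth is 5.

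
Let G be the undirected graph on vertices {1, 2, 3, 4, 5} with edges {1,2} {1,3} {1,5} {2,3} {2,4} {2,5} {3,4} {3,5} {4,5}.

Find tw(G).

A width-3 tree decomposition is:
Bags: B1 = {2, 3, 4, 5}  B2 = {1, 2, 3, 5}
Tree: B1–B2
Every bag has size at most 4, so the width is 4 − 1 = 3 and tw(G) ≤ 3. On the other hand G contains the 4-clique {1, 2, 3, 5}. A clique must lie in a single bag of any decomposition, so no decomposition can have width below 3. Therefore the treewidth is 3.

3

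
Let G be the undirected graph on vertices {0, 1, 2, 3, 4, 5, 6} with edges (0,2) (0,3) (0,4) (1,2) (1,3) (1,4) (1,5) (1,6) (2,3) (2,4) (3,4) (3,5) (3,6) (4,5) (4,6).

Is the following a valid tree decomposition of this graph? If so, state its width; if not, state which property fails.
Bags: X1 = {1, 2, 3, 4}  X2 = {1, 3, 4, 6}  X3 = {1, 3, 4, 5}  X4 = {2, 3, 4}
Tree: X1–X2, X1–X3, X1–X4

No — vertex 0 appears in no bag.

A tree decomposition must satisfy three properties: every vertex lies in some bag; for every edge, both endpoints lie together in some bag; and for every vertex, the bags containing it form a connected subtree. Here vertex 0 appears in no bag, so the decomposition is invalid.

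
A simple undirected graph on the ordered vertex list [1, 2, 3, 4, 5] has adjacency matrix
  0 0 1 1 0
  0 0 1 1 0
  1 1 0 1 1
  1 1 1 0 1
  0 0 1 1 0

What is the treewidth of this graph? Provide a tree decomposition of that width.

Treewidth 2.
Bags: B1 = {3, 4, 5}  B2 = {2, 3, 4}  B3 = {1, 3, 4}
Tree: B1–B2, B1–B3

Every bag has size at most 3, so the width is 3 − 1 = 2 and tw(G) ≤ 2. Conversely, {1, 3, 4} is a clique of size 3, and the vertices of any clique must share a bag in every tree decomposition; so some bag has ≥ 3 vertices and tw(G) ≥ 2. The upper and lower bounds meet at 2, so that is the treewidth.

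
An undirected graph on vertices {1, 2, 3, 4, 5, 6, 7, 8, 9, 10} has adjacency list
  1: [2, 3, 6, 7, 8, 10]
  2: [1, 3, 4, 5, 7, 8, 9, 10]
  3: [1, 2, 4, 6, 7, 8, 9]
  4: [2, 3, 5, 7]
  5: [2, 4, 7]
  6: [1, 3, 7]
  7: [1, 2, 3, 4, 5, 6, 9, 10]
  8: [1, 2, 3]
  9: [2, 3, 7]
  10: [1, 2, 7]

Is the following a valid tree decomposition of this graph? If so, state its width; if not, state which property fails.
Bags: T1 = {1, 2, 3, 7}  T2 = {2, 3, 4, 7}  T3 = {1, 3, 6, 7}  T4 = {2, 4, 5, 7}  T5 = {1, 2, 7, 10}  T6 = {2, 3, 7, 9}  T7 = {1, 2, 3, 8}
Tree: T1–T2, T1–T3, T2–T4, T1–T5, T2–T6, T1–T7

Every vertex of G appears in some bag (union = {1, 2, 3, 4, 5, 6, 7, 8, 9, 10}); every edge is covered by a bag; and for each vertex v the set of bags containing v is connected in the bag tree. The decomposition is therefore valid. The largest bag has 4 vertices, so the width is 3.

Yes; width 3.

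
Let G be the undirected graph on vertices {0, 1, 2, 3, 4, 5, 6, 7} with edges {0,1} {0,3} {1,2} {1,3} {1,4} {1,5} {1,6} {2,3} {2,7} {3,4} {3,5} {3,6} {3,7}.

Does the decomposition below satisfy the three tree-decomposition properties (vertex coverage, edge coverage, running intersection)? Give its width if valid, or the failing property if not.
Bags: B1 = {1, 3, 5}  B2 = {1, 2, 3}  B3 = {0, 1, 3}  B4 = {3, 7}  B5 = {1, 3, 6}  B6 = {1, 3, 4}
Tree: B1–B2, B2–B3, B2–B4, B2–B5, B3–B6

A tree decomposition must satisfy three properties: every vertex lies in some bag; for every edge, both endpoints lie together in some bag; and for every vertex, the bags containing it form a connected subtree. Here edge (2,7) lies in no bag, so the decomposition is invalid.

No — edge (2,7) lies in no bag.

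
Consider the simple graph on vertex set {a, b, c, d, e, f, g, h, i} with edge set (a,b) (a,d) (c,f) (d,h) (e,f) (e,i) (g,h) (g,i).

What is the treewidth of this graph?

1

A width-1 tree decomposition is:
Bags: B1 = {c, f}  B2 = {e, f}  B3 = {e, i}  B4 = {g, i}  B5 = {g, h}  B6 = {d, h}  B7 = {a, d}  B8 = {a, b}
Tree: B1–B2, B2–B3, B3–B4, B4–B5, B5–B6, B6–B7, B7–B8
The largest bag has 2 vertices, giving width 1; this decomposition certifies tw(G) ≤ 1. Since G has at least one edge (e.g. c–f), it is not an edgeless graph, so tw(G) ≥ 1. Therefore the treewidth is 1.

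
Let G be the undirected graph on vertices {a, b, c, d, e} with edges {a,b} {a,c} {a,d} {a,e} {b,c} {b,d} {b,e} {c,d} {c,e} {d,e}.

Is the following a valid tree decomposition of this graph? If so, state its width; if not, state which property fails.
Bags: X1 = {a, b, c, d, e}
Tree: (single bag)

Vertex coverage: the bags together contain {a, b, c, d, e}, the full vertex set. Edge coverage: each edge of G has both endpoints in at least one bag. Running intersection: for every vertex, the bags containing it form a connected subtree. All three properties hold, so this is a valid tree decomposition of width max|bag| − 1 = 4, and hence tw(G) ≤ 4.

Yes; width 4.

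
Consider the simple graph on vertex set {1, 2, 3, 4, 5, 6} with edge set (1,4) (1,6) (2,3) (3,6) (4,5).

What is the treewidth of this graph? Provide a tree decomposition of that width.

Every bag has size at most 2, so the width is 2 − 1 = 1 and tw(G) ≤ 1. G has an edge, so its treewidth is at least 1. Combining the bounds, tw(G) = 1.

Treewidth 1.
One optimal decomposition is:
Bags: B1 = {4, 5}  B2 = {1, 4}  B3 = {1, 6}  B4 = {3, 6}  B5 = {2, 3}
Tree: B1–B2, B2–B3, B3–B4, B4–B5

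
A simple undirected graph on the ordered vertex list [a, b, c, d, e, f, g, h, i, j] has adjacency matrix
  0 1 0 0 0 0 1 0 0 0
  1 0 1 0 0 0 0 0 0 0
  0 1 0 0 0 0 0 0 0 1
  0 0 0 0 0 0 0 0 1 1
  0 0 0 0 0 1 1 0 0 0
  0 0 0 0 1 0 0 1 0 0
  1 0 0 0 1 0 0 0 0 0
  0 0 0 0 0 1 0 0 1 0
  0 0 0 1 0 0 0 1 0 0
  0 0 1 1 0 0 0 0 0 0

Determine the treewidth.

A width-2 tree decomposition is:
Bags: B1 = {b, c, j}  B2 = {b, d, j}  B3 = {b, d, i}  B4 = {b, h, i}  B5 = {b, f, h}  B6 = {b, e, f}  B7 = {b, e, g}  B8 = {a, b, g}
Tree: B1–B2, B2–B3, B3–B4, B4–B5, B5–B6, B6–B7, B7–B8
The largest bag has 3 vertices, giving width 2; this decomposition certifies tw(G) ≤ 2. For the lower bound, G contains the cycle b–c–j–d–i–h–f–e–g–a–b, so G is not a forest; only forests have treewidth ≤ 1, hence tw(G) ≥ 2. Combining the bounds, tw(G) = 2.

2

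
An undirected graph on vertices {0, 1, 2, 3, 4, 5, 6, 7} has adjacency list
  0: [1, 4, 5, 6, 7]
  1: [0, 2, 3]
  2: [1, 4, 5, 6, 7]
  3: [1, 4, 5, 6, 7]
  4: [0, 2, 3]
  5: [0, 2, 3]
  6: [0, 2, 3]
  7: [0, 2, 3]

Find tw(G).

3

A width-3 tree decomposition is:
Bags: B1 = {0, 2, 3, 6}  B2 = {0, 2, 3, 5}  B3 = {0, 2, 3, 7}  B4 = {0, 1, 2, 3}  B5 = {0, 2, 3, 4}
Tree: B1–B2, B2–B3, B3–B4, B4–B5
Every bag has size at most 4, so the width is 4 − 1 = 3 and tw(G) ≤ 3. For the lower bound: the 4 vertex sets {2,6}, {0,5}, {3}, {7} are disjoint, each induces a connected subgraph, and every pair is joined by at least one edge of G. Contracting each set to a single vertex therefore yields K_{4} as a minor, and since treewidth is minor-monotone, tw(G) ≥ tw(K_{4}) = 3. Hence tw(G) = 3 exactly.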